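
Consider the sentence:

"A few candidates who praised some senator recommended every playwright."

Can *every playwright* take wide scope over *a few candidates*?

Yes

Although the sentence contains a relative clause (*who praised some senator*), *every playwright* is outside it, in the matrix VP.
Clause-internal QR can adjoin the lower DP above the subject, yielding the inverse reading.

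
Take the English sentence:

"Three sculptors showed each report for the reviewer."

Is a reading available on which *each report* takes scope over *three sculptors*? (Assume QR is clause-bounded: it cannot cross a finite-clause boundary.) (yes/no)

Yes

*each report* is the matrix object and *three sculptors* the matrix subject; the two are clausemates.
With no island boundary between them, the object can take inverse scope over the subject via ordinary QR within the clause.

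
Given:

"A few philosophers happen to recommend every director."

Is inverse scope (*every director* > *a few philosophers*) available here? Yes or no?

Yes

*every director* is inside a raising infinitive, which is transparent to QR (no CP barrier), so it behaves as a matrix argument.
Nothing blocks QR of the lower DP to a position above the higher one, so inverse scope is available.
Both orderings are possible: *a few philosophers* > *every director* and *every director* > *a few philosophers*.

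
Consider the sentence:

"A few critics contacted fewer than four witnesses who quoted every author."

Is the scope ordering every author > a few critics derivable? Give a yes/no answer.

No

The DP *every author* is contained in the relative clause *who quoted every author* modifying *fewer than four witnesses*.
A relative clause is a scope island — quantifier raising cannot cross its boundary.
There is no licit LF on which *every author* c-commands *a few critics*.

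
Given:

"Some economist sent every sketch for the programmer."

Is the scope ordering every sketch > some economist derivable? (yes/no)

Both DPs are arguments of the same predicate; there is no clause or island boundary between them.
Nothing blocks QR of the lower DP to a position above the higher one, so inverse scope is available.
So *every sketch* > *some economist* is among the available readings.

Yes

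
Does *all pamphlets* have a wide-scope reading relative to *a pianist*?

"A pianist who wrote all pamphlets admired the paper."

No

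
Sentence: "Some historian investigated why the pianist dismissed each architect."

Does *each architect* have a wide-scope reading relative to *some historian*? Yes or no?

No

*each architect* sits inside the embedded question *why the pianist dismissed each architect*.
An indirect question is a wh-island; the filled [Spec,CP] blocks QR across the CP edge.
*each architect* > *some historian* would require crossing that boundary, which is illicit.
(Only the surface reading survives: one fixed historian with respect to all the relevant architects.)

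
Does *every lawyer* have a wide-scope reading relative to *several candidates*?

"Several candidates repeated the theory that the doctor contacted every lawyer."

The target quantifier *every lawyer* is part of the complex NP *the theory that the doctor contacted every lawyer*.
Since the clause is the complement of a nominal head, the CNPC blocks scope extraction.
So *every lawyer* cannot raise high enough to outscope *several candidates*; only the surface ordering *several candidates* > *every lawyer* is available.

No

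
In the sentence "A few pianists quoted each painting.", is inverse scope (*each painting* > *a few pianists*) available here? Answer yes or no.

Yes

*each painting* and *a few pianists* are in the same minimal clause.
No island intervenes, so both surface and inverse scope are derivable.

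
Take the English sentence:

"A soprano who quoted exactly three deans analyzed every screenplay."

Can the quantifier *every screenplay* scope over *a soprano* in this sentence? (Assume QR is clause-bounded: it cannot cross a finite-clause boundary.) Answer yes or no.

Yes

*every screenplay* is a matrix argument; only *a soprano* is modified by the relative clause *who quoted exactly three deans*, so the RC island is irrelevant to the target quantifier.
Since no island is crossed, the inverse ordering is licensed alongside surface scope.
Both orderings are possible: *a soprano* > *every screenplay* and *every screenplay* > *a soprano*.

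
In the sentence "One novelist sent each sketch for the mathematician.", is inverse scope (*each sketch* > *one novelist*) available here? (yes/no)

Both DPs are arguments of the same predicate; there is no clause or island boundary between them.
QR within a single clause is free, so the lower quantifier may take scope over the higher one.
So *each sketch* > *one novelist* is among the available readings.

Yes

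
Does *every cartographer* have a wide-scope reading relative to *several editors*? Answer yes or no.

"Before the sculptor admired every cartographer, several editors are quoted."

The DP *every cartographer* is contained in the adjunct clause *before the sculptor admired every cartographer*.
Adjuncts are opaque for quantifier raising; a quantifier in an adjunct stays inside it.
*every cartographer* is confined to the island and cannot take scope over *several editors*.

No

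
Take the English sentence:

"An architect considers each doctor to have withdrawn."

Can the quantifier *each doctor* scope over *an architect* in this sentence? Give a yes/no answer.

Yes

The ECM infinitive is scope-transparent — *each doctor* is free to raise above *an architect*.
No island intervenes, so both surface and inverse scope are derivable.
Both orderings are possible: *an architect* > *each doctor* and *each doctor* > *an architect*.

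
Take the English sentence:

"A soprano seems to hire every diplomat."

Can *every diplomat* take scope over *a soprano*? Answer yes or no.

Infinitival complements of raising predicates do not block QR; *every diplomat* and *a soprano* are effectively clausemates.
With no island boundary between them, the object can take inverse scope over the subject via ordinary QR within the clause.

Yes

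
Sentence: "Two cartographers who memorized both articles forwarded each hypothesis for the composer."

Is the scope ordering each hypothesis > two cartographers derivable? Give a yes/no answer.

Yes

*each hypothesis* is a matrix argument; only *two cartographers* is modified by the relative clause *who memorized both articles*, so the RC island is irrelevant to the target quantifier.
QR within a single clause is free, so the lower quantifier may take scope over the higher one.
So *each hypothesis* > *two cartographers* is among the available readings.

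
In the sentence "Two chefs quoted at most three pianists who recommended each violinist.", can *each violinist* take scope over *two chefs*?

No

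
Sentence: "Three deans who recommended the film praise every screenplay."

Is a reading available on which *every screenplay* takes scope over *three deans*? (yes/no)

Yes

*every screenplay* sits in the matrix clause, not in the relative clause on *three deans*.
With no island boundary between them, the object can take inverse scope over the subject via ordinary QR within the clause.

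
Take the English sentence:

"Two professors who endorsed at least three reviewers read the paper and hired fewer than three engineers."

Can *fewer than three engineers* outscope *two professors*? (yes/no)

No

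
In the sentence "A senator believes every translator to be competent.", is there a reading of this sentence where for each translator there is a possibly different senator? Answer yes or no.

Yes

The paraphrase describes the scope ordering *every translator* > *a senator*.
ECM infinitives lack a CP barrier, so *every translator* can QR over the matrix subject *a senator*.
Clause-internal QR can adjoin the lower DP above the subject, yielding the inverse reading.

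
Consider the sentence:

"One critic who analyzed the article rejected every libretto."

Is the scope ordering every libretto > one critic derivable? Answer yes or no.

Yes

*every libretto* is a matrix argument; only *one critic* is modified by the relative clause *who analyzed the article*, so the RC island is irrelevant to the target quantifier.
QR within a single clause is free, so the lower quantifier may take scope over the higher one.
So *every libretto* > *one critic* is among the available readings.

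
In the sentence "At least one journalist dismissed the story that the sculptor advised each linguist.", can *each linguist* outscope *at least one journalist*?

No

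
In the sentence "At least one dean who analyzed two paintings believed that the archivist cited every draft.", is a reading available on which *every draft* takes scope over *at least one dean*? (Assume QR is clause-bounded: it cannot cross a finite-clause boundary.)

*every draft* occurs within the finite complement clause *that the archivist cited every draft*.
Given the clause-boundedness assumption, QR cannot cross the finite CP into the matrix.
So *every draft* cannot raise high enough to outscope *at least one dean*; only the surface ordering *at least one dean* > *every draft* is available.

No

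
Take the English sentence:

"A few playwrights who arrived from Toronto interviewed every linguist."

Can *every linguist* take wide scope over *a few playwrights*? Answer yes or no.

Yes

*every linguist* is a matrix argument; only *a few playwrights* is modified by the relative clause *who arrived from Toronto*, so the RC island is irrelevant to the target quantifier.
QR within a single clause is free, so the lower quantifier may take scope over the higher one.
So *every linguist* > *a few playwrights* is among the available readings.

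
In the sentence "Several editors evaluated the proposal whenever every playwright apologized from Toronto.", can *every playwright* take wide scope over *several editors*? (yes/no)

No

Structurally, *every playwright* is inside the adjunct clause *whenever every playwright apologized from Toronto*.
Since the clause is an adjunct (not a complement), the Adjunct Condition blocks QR across its edge.
So the wide-scope reading for *every playwright* is blocked.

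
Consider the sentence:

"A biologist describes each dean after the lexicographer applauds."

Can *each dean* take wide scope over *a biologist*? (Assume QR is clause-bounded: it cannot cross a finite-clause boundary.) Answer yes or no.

Yes

Neither queried DP is inside the adjunct, so the adjunct-island constraint does not apply.
No island intervenes, so both surface and inverse scope are derivable.
Both orderings are possible: *a biologist* > *each dean* and *each dean* > *a biologist*.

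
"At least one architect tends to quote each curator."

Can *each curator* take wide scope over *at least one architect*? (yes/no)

Yes

Raising constructions are monoclausal for scope purposes; *each curator* is not separated from *at least one architect* by any island.
Nothing blocks QR of the lower DP to a position above the higher one, so inverse scope is available.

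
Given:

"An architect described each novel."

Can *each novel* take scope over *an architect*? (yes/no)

*each novel* and *an architect* are in the same minimal clause.
Ordinary QR to a clause-peripheral position gives the wide-scope LF for the lower DP.

Yes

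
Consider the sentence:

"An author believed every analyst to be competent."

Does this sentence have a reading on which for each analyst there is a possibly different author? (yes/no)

Yes

That reading corresponds to *every analyst* > *an author*.
This is an ECM construction: *every analyst* is the infinitival subject, Case-marked by the matrix verb, and the infinitive is transparent for QR.
Nothing blocks QR of the lower DP to a position above the higher one, so inverse scope is available.
The sentence is scopally ambiguous between *an author* > *every analyst* and *every analyst* > *an author*.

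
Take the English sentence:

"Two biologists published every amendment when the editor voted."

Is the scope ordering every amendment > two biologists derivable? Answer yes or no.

Although there is an adjunct clause, *every amendment* is in the main clause, not inside the adjunct.
QR within a single clause is free, so the lower quantifier may take scope over the higher one.

Yes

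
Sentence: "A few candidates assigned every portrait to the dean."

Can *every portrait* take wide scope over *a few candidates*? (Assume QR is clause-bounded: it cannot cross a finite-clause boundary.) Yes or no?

Both DPs are arguments of the same predicate; there is no clause or island boundary between them.
Ordinary QR to a clause-peripheral position gives the wide-scope LF for the lower DP.
The sentence is scopally ambiguous between *a few candidates* > *every portrait* and *every portrait* > *a few candidates*.

Yes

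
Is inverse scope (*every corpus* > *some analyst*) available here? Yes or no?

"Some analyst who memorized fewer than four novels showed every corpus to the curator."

The RC *who memorized fewer than four novels* is an island, but *every corpus* is not inside it — it is the matrix object, a clausemate of *some analyst*.
Clause-internal QR can adjoin the lower DP above the subject, yielding the inverse reading.

Yes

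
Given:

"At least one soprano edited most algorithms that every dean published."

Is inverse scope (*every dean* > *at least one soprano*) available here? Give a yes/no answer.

*every dean* sits inside the relative clause *that every dean published* modifying *most algorithms*.
Quantifiers inside a relative clause are trapped there; the RC boundary blocks QR.
Hence only narrow scope for *every dean* (under *at least one soprano*) survives.

No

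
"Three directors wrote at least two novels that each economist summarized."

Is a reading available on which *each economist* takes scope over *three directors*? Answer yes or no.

The DP *each economist* is contained in the relative clause *that each economist summarized* modifying *at least two novels*.
A relative clause is a scope island — quantifier raising cannot cross its boundary.
So *each economist* cannot raise high enough to outscope *three directors*; only the surface ordering *three directors* > *each economist* is available.

No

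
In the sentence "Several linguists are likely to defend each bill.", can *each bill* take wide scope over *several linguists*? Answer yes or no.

Yes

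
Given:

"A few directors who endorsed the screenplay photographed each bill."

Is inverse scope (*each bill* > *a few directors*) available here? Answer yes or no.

Yes

The RC *who endorsed the screenplay* is an island, but *each bill* is not inside it — it is the matrix object, a clausemate of *a few directors*.
No island intervenes, so both surface and inverse scope are derivable.
Both orderings are possible: *a few directors* > *each bill* and *each bill* > *a few directors*.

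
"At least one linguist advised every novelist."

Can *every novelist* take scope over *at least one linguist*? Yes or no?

Yes

*every novelist* is the matrix object and *at least one linguist* the matrix subject; the two are clausemates.
QR within a single clause is free, so the lower quantifier may take scope over the higher one.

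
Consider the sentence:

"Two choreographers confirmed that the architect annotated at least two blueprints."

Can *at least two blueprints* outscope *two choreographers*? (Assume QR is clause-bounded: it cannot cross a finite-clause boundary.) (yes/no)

No

The target quantifier *at least two blueprints* is part of the finite complement clause *that the architect annotated at least two blueprints*.
With QR restricted to its own tensed clause, the embedded quantifier cannot reach a matrix scope position.
The inverse ordering *at least two blueprints* > *two choreographers* is therefore underivable.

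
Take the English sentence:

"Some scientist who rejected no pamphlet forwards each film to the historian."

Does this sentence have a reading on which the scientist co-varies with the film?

The paraphrase describes the scope ordering *each film* > *some scientist*.
The relative clause *who rejected no pamphlet* modifies *some scientist*, but *each film* is not inside that relative clause — it is an argument of the matrix verb.
With no island boundary between them, the object can take inverse scope over the subject via ordinary QR within the clause.
So *each film* > *some scientist* is among the available readings.

Yes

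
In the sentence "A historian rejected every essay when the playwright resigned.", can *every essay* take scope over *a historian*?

Yes

Neither queried DP is inside the adjunct, so the adjunct-island constraint does not apply.
Since no island is crossed, the inverse ordering is licensed alongside surface scope.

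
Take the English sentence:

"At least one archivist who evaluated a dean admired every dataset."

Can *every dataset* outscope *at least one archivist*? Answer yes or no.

Yes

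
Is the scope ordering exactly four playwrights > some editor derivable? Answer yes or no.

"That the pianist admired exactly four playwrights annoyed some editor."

No

The target quantifier *exactly four playwrights* is part of the sentential subject *that the pianist admired exactly four playwrights*.
The subject-island constraint blocks QR out of a clausal subject.
So *exactly four playwrights* cannot raise to a position above *some editor*.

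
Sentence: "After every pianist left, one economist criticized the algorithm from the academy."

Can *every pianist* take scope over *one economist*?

No

*every pianist* is embedded in the adjunct clause *after every pianist left*.
Since the clause is an adjunct (not a complement), the Adjunct Condition blocks QR across its edge.
So the wide-scope reading for *every pianist* is blocked.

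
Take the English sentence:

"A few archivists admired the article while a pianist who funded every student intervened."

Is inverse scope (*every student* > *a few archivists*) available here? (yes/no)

The DP *every student* is contained in the relative clause *who funded every student*, which is itself inside the adjunct *while a pianist who funded every student intervened*.
The quantifier would have to escape first the RC and then the adjunct — two independent island violations.
*every student* is confined to the island and cannot take scope over *a few archivists*.

No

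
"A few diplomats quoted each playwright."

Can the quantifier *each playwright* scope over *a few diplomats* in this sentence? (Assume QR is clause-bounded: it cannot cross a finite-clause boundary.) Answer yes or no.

Yes

*each playwright* and *a few diplomats* are in the same minimal clause.
Nothing blocks QR of the lower DP to a position above the higher one, so inverse scope is available.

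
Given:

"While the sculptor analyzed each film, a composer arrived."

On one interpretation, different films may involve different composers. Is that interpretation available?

No

That reading corresponds to *each film* > *a composer*.
Structurally, *each film* is inside the adjunct clause *while the sculptor analyzed each film*.
Scope out of an adjunct clause is unavailable: QR respects the adjunct-island constraint.
So the wide-scope reading for *each film* is blocked.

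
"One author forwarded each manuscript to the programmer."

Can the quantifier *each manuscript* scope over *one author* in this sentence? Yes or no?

Yes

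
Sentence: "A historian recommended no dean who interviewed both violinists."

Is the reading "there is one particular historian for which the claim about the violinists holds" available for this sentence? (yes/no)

Yes

The paraphrase describes the scope ordering *a historian* > *both violinists*.
That is the surface-scope ordering, which is always one of the available readings — island constraints only ever restrict inverse scope.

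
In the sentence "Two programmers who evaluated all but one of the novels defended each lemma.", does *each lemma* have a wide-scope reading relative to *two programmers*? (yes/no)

Yes

*each lemma* sits in the matrix clause, not in the relative clause on *two programmers*.
Ordinary QR to a clause-peripheral position gives the wide-scope LF for the lower DP.
Both orderings are possible: *two programmers* > *each lemma* and *each lemma* > *two programmers*.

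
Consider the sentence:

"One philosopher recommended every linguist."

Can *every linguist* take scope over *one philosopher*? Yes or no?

Yes

*every linguist* and *one philosopher* are in the same minimal clause.
Ordinary QR to a clause-peripheral position gives the wide-scope LF for the lower DP.
So *every linguist* > *one philosopher* is among the available readings.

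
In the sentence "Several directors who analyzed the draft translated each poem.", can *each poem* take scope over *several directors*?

Yes

The RC *who analyzed the draft* is an island, but *each poem* is not inside it — it is the matrix object, a clausemate of *several directors*.
QR within a single clause is free, so the lower quantifier may take scope over the higher one.
The sentence is scopally ambiguous between *several directors* > *each poem* and *each poem* > *several directors*.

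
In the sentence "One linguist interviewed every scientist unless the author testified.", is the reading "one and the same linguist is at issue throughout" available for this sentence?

Yes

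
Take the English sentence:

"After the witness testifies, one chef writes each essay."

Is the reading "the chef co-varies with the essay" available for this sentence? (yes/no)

The described interpretation is the *each essay* > *one chef* scoping.
Neither queried DP is inside the adjunct, so the adjunct-island constraint does not apply.
QR within a single clause is free, so the lower quantifier may take scope over the higher one.
The sentence is scopally ambiguous between *one chef* > *each essay* and *each essay* > *one chef*.

Yes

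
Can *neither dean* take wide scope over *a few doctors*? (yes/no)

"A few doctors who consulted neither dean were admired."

The target quantifier *neither dean* is part of the relative clause *who consulted neither dean*.
Relative clauses are scope islands: a quantifier cannot QR out of a relative clause to take scope in the matrix clause.
The inverse ordering *neither dean* > *a few doctors* is therefore underivable.

No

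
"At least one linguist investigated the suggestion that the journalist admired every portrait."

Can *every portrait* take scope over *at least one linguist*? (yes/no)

No

*every portrait* occurs within the complex NP *the suggestion that the journalist admired every portrait*.
A that-clause complement to a noun is an island; QR cannot cross the NP boundary.
Hence only narrow scope for *every portrait* (under *at least one linguist*) survives.
(Only the surface reading survives: one fixed linguist with respect to all the relevant portraits.)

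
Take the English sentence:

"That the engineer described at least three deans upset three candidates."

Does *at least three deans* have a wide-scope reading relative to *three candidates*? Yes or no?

No

*at least three deans* is embedded in the sentential subject *that the engineer described at least three deans*.
The Sentential Subject Constraint rules out raising the quantifier out of the that-clause subject.
*at least three deans* is confined to the island and cannot take scope over *three candidates*.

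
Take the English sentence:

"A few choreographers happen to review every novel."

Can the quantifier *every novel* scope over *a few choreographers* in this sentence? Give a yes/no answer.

Yes

The matrix predicate is a raising verb, whose infinitival complement is not a scope island — *every novel* can QR into the matrix clause.
Ordinary QR to a clause-peripheral position gives the wide-scope LF for the lower DP.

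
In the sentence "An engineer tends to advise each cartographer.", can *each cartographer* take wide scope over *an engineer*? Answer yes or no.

Yes

*each cartographer* is inside a raising infinitive, which is transparent to QR (no CP barrier), so it behaves as a matrix argument.
Since no island is crossed, the inverse ordering is licensed alongside surface scope.
The sentence is scopally ambiguous between *an engineer* > *each cartographer* and *each cartographer* > *an engineer*.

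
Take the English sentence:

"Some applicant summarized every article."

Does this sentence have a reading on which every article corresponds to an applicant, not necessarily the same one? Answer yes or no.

The described interpretation is the *every article* > *some applicant* scoping.
*every article* is the matrix object and *some applicant* the matrix subject; the two are clausemates.
With no island boundary between them, the object can take inverse scope over the subject via ordinary QR within the clause.

Yes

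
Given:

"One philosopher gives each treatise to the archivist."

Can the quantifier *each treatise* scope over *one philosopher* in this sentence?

Yes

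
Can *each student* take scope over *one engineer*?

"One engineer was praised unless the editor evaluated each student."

The target quantifier *each student* is part of the adjunct clause *unless the editor evaluated each student*.
The adjunct-island constraint bars QR out of an adverbial clause.
So *each student* cannot raise to a position above *one engineer*.
(Only the surface reading survives: one fixed engineer with respect to all the relevant students.)

No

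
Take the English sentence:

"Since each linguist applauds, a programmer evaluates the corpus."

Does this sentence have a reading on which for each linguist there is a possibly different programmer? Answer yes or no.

No

That reading corresponds to *each linguist* > *a programmer*.
*each linguist* is embedded in the adjunct clause *since each linguist applauds*.
Since the clause is an adjunct (not a complement), the Adjunct Condition blocks QR across its edge.
*each linguist* > *a programmer* would require crossing that boundary, which is illicit.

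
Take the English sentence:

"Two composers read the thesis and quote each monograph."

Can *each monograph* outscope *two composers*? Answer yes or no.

No

Structurally, *each monograph* is inside one conjunct of the coordinate structure (*quote each monograph*).
Coordinate structures are islands for non-across-the-board movement, QR included.
The inverse ordering *each monograph* > *two composers* is therefore underivable.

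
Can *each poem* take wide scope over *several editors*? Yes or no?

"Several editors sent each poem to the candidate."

Yes

Both DPs are arguments of the same predicate; there is no clause or island boundary between them.
QR within a single clause is free, so the lower quantifier may take scope over the higher one.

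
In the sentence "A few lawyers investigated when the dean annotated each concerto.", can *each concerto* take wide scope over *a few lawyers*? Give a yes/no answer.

No

Structurally, *each concerto* is inside the embedded question *when the dean annotated each concerto*.
Embedded wh-clauses are opaque for QR, so the quantifier stays inside the question.
*each concerto* > *a few lawyers* would require crossing that boundary, which is illicit.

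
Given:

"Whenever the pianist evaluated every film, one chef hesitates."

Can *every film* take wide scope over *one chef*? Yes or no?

No

*every film* sits inside the adjunct clause *whenever the pianist evaluated every film*.
Since the clause is an adjunct (not a complement), the Adjunct Condition blocks QR across its edge.
So the wide-scope reading for *every film* is blocked.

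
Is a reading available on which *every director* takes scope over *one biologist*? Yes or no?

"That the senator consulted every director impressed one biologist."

*every director* occurs within the sentential subject *that the senator consulted every director*.
Sentential subjects are islands: a quantifier inside the subject clause cannot raise over the matrix predicate.
So the wide-scope reading for *every director* is blocked.

No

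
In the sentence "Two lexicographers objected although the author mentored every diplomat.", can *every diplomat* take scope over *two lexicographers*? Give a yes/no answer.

*every diplomat* sits inside the adjunct clause *although the author mentored every diplomat*.
Adverbial clauses are not L-marked, so they are barriers for QR — the quantifier cannot escape the adjunct.
There is no licit LF on which *every diplomat* c-commands *two lexicographers*.

No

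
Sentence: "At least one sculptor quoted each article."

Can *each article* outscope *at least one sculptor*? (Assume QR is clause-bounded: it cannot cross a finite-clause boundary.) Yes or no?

*each article* and *at least one sculptor* are in the same minimal clause.
Since no island is crossed, the inverse ordering is licensed alongside surface scope.
So *each article* > *at least one sculptor* is among the available readings.

Yes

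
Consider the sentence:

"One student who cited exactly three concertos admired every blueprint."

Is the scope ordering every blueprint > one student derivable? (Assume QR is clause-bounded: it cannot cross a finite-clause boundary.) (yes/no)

Yes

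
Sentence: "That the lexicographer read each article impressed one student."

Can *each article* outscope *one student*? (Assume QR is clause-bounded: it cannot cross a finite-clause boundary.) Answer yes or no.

No

Structurally, *each article* is inside the sentential subject *that the lexicographer read each article*.
The Sentential Subject Constraint rules out raising the quantifier out of the that-clause subject.
So *each article* cannot raise to a position above *one student*.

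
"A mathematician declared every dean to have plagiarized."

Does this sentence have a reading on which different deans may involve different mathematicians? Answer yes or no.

Yes

The paraphrase describes the scope ordering *every dean* > *a mathematician*.
The ECM infinitive is scope-transparent — *every dean* is free to raise above *a mathematician*.
Nothing blocks QR of the lower DP to a position above the higher one, so inverse scope is available.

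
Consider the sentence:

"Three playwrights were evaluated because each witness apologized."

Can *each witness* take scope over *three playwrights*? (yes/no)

Structurally, *each witness* is inside the adjunct clause *because each witness apologized*.
Adverbial clauses are not L-marked, so they are barriers for QR — the quantifier cannot escape the adjunct.
So *each witness* cannot raise high enough to outscope *three playwrights*; only the surface ordering *three playwrights* > *each witness* is available.

No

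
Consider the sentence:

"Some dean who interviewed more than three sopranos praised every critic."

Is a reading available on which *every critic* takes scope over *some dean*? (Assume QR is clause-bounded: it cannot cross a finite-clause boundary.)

*every critic* is a matrix argument; only *some dean* is modified by the relative clause *who interviewed more than three sopranos*, so the RC island is irrelevant to the target quantifier.
No island intervenes, so both surface and inverse scope are derivable.

Yes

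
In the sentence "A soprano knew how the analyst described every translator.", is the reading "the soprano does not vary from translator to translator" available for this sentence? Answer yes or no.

That reading corresponds to *a soprano* > *every translator*.
That is the surface-scope ordering, which is always one of the available readings — island constraints only ever restrict inverse scope.

Yes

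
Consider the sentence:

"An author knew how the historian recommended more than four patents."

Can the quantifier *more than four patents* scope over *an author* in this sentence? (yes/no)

*more than four patents* occurs within the embedded question *how the historian recommended more than four patents*.
Embedded wh-clauses are opaque for QR, so the quantifier stays inside the question.
The inverse ordering *more than four patents* > *an author* is therefore underivable.

No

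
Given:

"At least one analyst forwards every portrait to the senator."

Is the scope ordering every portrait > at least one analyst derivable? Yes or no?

Yes

*every portrait* and *at least one analyst* are in the same minimal clause.
Clause-internal QR can adjoin the lower DP above the subject, yielding the inverse reading.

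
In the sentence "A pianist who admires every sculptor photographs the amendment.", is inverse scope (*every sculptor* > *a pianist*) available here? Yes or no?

*every sculptor* is embedded in the relative clause *who admires every sculptor*.
QR out of a relative clause is ruled out by the relative-clause island constraint.
Hence only narrow scope for *every sculptor* (under *a pianist*) survives.

No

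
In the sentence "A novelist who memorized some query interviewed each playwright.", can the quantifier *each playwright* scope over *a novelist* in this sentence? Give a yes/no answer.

Yes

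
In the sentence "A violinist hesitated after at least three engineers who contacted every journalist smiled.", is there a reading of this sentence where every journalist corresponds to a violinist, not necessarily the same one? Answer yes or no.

No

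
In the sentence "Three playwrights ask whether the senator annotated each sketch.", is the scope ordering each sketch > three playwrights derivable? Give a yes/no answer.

No

*each sketch* sits inside the embedded question *whether the senator annotated each sketch*.
QR across an interrogative CP boundary is ruled out as a wh-island violation.
So the wide-scope reading for *each sketch* is blocked.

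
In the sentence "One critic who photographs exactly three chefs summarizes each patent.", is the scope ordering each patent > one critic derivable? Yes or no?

Yes

*each patent* is a matrix argument; only *one critic* is modified by the relative clause *who photographs exactly three chefs*, so the RC island is irrelevant to the target quantifier.
Ordinary QR to a clause-peripheral position gives the wide-scope LF for the lower DP.
The sentence is scopally ambiguous between *one critic* > *each patent* and *each patent* > *one critic*.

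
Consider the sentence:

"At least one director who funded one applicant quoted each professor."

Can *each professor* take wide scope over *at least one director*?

Although the sentence contains a relative clause (*who funded one applicant*), *each professor* is outside it, in the matrix VP.
No island intervenes, so both surface and inverse scope are derivable.
The sentence is scopally ambiguous between *at least one director* > *each professor* and *each professor* > *at least one director*.

Yes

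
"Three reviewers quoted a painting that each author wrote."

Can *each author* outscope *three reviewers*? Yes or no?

No

The DP *each author* is contained in the relative clause *that each author wrote* modifying *a painting*.
Relative clauses block scope extraction: QR cannot target a position outside the modified NP.
*each author* > *three reviewers* would require crossing that boundary, which is illicit.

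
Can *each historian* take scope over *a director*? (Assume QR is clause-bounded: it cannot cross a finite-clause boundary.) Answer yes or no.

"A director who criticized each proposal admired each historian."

Although the sentence contains a relative clause (*who criticized each proposal*), *each historian* is outside it, in the matrix VP.
Nothing blocks QR of the lower DP to a position above the higher one, so inverse scope is available.

Yes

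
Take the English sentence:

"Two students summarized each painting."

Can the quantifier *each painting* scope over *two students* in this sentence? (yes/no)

Yes

Both DPs are arguments of the same predicate; there is no clause or island boundary between them.
With no island boundary between them, the object can take inverse scope over the subject via ordinary QR within the clause.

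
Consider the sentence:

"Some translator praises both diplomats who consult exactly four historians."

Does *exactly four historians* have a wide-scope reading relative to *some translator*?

No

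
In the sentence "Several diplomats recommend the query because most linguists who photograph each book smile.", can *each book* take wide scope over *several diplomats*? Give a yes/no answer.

*each book* occurs within the relative clause *who photograph each book*, which is itself inside the adjunct *because most linguists who photograph each book smile*.
Nested islands: the RC island is itself inside an adjunct island, so wide scope is doubly excluded.
Hence only narrow scope for *each book* (under *several diplomats*) survives.

No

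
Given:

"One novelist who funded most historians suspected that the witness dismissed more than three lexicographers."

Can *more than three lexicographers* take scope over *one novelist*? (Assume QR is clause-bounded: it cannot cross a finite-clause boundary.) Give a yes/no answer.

No

The target quantifier *more than three lexicographers* is part of the finite complement clause *that the witness dismissed more than three lexicographers*.
Finite CP is the ceiling for QR here, by assumption.
So the wide-scope reading for *more than three lexicographers* is blocked.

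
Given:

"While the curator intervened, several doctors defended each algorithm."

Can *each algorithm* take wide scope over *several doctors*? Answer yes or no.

The adjunct island is irrelevant here — *each algorithm* and *several doctors* are both in the matrix clause.
Since no island is crossed, the inverse ordering is licensed alongside surface scope.

Yes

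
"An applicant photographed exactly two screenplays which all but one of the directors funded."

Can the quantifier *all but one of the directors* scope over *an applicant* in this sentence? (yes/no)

Structurally, *all but one of the directors* is inside the relative clause *which all but one of the directors funded* modifying *exactly two screenplays*.
A relative clause is a scope island — quantifier raising cannot cross its boundary.
So *all but one of the directors* cannot raise to a position above *an applicant*.

No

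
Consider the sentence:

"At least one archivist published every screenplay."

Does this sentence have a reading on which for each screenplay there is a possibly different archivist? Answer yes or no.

The paraphrase describes the scope ordering *every screenplay* > *at least one archivist*.
Both DPs are arguments of the same predicate; there is no clause or island boundary between them.
Clause-internal QR can adjoin the lower DP above the subject, yielding the inverse reading.

Yes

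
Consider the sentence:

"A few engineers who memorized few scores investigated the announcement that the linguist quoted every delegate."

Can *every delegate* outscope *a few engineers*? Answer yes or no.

*every delegate* is embedded in the complex NP *the announcement that the linguist quoted every delegate*.
Since the clause is the complement of a nominal head, the CNPC blocks scope extraction.
*every delegate* is confined to the island and cannot take scope over *a few engineers*.

No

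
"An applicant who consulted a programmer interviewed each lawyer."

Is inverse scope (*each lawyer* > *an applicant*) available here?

Yes

*each lawyer* is a matrix argument; only *an applicant* is modified by the relative clause *who consulted a programmer*, so the RC island is irrelevant to the target quantifier.
Nothing blocks QR of the lower DP to a position above the higher one, so inverse scope is available.
So *each lawyer* > *an applicant* is among the available readings.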